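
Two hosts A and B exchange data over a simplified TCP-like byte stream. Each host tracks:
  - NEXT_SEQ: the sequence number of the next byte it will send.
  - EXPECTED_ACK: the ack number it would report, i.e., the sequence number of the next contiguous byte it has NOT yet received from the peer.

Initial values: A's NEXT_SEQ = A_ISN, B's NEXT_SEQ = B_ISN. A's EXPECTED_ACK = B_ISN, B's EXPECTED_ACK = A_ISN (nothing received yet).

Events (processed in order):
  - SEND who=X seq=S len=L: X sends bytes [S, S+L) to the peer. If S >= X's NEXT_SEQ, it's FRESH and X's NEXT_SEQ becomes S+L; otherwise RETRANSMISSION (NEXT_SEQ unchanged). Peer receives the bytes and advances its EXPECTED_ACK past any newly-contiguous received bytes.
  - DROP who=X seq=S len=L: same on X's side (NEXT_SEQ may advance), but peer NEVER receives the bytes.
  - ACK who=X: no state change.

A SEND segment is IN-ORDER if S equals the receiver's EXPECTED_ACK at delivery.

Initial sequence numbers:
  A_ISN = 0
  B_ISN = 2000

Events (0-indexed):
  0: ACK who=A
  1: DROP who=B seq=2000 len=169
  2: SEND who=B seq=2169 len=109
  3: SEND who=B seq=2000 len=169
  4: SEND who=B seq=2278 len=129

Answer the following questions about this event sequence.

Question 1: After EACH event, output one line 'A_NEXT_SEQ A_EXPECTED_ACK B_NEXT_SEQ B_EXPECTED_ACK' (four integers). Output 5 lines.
0 2000 2000 0
0 2000 2169 0
0 2000 2278 0
0 2278 2278 0
0 2407 2407 0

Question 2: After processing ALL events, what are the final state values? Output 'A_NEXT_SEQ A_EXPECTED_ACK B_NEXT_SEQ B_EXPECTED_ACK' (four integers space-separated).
After event 0: A_seq=0 A_ack=2000 B_seq=2000 B_ack=0
After event 1: A_seq=0 A_ack=2000 B_seq=2169 B_ack=0
After event 2: A_seq=0 A_ack=2000 B_seq=2278 B_ack=0
After event 3: A_seq=0 A_ack=2278 B_seq=2278 B_ack=0
After event 4: A_seq=0 A_ack=2407 B_seq=2407 B_ack=0

Answer: 0 2407 2407 0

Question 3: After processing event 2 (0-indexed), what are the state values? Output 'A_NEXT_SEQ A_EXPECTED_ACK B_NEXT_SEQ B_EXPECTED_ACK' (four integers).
After event 0: A_seq=0 A_ack=2000 B_seq=2000 B_ack=0
After event 1: A_seq=0 A_ack=2000 B_seq=2169 B_ack=0
After event 2: A_seq=0 A_ack=2000 B_seq=2278 B_ack=0

0 2000 2278 0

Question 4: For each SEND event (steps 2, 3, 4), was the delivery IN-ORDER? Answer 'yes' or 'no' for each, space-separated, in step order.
Step 2: SEND seq=2169 -> out-of-order
Step 3: SEND seq=2000 -> in-order
Step 4: SEND seq=2278 -> in-order

Answer: no yes yes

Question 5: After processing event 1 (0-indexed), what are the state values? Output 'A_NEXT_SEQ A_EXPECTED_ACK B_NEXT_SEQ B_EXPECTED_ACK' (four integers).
After event 0: A_seq=0 A_ack=2000 B_seq=2000 B_ack=0
After event 1: A_seq=0 A_ack=2000 B_seq=2169 B_ack=0

0 2000 2169 0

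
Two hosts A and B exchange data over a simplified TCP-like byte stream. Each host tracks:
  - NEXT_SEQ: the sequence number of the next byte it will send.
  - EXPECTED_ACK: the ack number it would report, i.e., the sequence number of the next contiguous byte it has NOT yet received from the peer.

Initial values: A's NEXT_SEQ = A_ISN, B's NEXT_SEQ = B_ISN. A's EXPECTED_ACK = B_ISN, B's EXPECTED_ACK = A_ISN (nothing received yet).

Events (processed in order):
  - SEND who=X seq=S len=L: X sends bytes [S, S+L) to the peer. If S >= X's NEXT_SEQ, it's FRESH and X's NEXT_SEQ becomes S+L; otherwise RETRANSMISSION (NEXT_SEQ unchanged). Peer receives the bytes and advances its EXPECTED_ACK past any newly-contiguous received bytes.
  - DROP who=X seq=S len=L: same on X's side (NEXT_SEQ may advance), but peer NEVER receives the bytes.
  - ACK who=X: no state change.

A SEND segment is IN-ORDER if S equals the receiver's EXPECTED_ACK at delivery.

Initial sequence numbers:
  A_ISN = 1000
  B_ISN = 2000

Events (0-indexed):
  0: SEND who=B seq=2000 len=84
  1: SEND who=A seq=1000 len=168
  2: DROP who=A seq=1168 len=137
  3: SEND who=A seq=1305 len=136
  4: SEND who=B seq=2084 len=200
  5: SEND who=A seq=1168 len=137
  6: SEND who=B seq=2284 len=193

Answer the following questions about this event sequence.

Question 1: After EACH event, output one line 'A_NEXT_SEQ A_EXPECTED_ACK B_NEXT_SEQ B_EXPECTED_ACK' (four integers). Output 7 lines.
1000 2084 2084 1000
1168 2084 2084 1168
1305 2084 2084 1168
1441 2084 2084 1168
1441 2284 2284 1168
1441 2284 2284 1441
1441 2477 2477 1441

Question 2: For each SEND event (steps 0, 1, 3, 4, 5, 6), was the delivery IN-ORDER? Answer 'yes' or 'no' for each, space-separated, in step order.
Answer: yes yes no yes yes yes

Derivation:
Step 0: SEND seq=2000 -> in-order
Step 1: SEND seq=1000 -> in-order
Step 3: SEND seq=1305 -> out-of-order
Step 4: SEND seq=2084 -> in-order
Step 5: SEND seq=1168 -> in-order
Step 6: SEND seq=2284 -> in-order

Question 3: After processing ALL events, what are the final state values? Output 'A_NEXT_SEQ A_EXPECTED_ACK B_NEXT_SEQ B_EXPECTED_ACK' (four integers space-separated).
After event 0: A_seq=1000 A_ack=2084 B_seq=2084 B_ack=1000
After event 1: A_seq=1168 A_ack=2084 B_seq=2084 B_ack=1168
After event 2: A_seq=1305 A_ack=2084 B_seq=2084 B_ack=1168
After event 3: A_seq=1441 A_ack=2084 B_seq=2084 B_ack=1168
After event 4: A_seq=1441 A_ack=2284 B_seq=2284 B_ack=1168
After event 5: A_seq=1441 A_ack=2284 B_seq=2284 B_ack=1441
After event 6: A_seq=1441 A_ack=2477 B_seq=2477 B_ack=1441

Answer: 1441 2477 2477 1441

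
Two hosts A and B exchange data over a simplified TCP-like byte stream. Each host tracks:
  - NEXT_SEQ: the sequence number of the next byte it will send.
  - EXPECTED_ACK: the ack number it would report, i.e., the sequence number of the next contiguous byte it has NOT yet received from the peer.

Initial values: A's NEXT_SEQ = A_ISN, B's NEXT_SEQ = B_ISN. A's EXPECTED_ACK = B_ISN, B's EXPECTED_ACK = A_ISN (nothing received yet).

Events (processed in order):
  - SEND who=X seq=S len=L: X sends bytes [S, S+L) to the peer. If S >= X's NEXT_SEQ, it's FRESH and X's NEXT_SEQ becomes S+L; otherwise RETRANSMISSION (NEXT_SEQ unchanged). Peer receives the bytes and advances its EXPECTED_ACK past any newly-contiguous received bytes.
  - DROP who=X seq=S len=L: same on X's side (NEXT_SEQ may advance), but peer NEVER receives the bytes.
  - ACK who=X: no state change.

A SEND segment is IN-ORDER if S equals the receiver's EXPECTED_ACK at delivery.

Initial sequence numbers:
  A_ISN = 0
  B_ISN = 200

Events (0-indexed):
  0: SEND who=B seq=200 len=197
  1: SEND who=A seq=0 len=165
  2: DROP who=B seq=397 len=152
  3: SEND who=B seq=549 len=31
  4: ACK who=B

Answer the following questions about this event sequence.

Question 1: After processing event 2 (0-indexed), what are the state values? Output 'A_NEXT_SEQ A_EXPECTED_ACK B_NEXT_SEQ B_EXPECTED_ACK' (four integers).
After event 0: A_seq=0 A_ack=397 B_seq=397 B_ack=0
After event 1: A_seq=165 A_ack=397 B_seq=397 B_ack=165
After event 2: A_seq=165 A_ack=397 B_seq=549 B_ack=165

165 397 549 165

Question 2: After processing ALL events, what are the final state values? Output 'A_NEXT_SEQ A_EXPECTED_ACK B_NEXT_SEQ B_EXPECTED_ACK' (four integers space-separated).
After event 0: A_seq=0 A_ack=397 B_seq=397 B_ack=0
After event 1: A_seq=165 A_ack=397 B_seq=397 B_ack=165
After event 2: A_seq=165 A_ack=397 B_seq=549 B_ack=165
After event 3: A_seq=165 A_ack=397 B_seq=580 B_ack=165
After event 4: A_seq=165 A_ack=397 B_seq=580 B_ack=165

Answer: 165 397 580 165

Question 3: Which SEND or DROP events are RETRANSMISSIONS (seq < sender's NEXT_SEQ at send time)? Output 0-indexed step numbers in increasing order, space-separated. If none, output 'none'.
Step 0: SEND seq=200 -> fresh
Step 1: SEND seq=0 -> fresh
Step 2: DROP seq=397 -> fresh
Step 3: SEND seq=549 -> fresh

Answer: none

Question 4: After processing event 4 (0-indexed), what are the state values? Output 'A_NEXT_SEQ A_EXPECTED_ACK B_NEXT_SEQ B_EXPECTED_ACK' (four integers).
After event 0: A_seq=0 A_ack=397 B_seq=397 B_ack=0
After event 1: A_seq=165 A_ack=397 B_seq=397 B_ack=165
After event 2: A_seq=165 A_ack=397 B_seq=549 B_ack=165
After event 3: A_seq=165 A_ack=397 B_seq=580 B_ack=165
After event 4: A_seq=165 A_ack=397 B_seq=580 B_ack=165

165 397 580 165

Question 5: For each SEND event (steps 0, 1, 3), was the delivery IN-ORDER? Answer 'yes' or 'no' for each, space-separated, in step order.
Answer: yes yes no

Derivation:
Step 0: SEND seq=200 -> in-order
Step 1: SEND seq=0 -> in-order
Step 3: SEND seq=549 -> out-of-order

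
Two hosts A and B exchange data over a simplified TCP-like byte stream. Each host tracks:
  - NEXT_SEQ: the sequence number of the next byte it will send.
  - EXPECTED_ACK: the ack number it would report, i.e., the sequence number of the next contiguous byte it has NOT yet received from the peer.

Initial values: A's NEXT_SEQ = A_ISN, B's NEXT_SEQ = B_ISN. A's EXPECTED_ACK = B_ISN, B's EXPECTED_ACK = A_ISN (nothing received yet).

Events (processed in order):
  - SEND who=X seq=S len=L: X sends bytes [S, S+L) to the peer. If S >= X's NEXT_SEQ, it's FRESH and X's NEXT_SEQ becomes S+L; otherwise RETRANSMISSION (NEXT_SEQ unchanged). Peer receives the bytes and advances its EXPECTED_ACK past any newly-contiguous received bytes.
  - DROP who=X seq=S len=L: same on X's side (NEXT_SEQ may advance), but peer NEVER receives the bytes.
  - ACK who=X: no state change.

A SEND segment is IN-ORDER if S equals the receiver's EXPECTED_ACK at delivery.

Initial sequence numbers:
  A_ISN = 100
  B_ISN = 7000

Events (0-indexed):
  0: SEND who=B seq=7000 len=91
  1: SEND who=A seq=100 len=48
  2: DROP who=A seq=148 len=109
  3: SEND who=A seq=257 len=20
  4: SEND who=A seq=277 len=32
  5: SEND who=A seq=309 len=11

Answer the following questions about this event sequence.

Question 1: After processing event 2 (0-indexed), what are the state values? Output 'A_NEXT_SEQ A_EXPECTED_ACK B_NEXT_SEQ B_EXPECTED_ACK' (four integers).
After event 0: A_seq=100 A_ack=7091 B_seq=7091 B_ack=100
After event 1: A_seq=148 A_ack=7091 B_seq=7091 B_ack=148
After event 2: A_seq=257 A_ack=7091 B_seq=7091 B_ack=148

257 7091 7091 148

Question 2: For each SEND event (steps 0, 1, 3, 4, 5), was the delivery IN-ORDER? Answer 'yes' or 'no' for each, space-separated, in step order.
Step 0: SEND seq=7000 -> in-order
Step 1: SEND seq=100 -> in-order
Step 3: SEND seq=257 -> out-of-order
Step 4: SEND seq=277 -> out-of-order
Step 5: SEND seq=309 -> out-of-order

Answer: yes yes no no no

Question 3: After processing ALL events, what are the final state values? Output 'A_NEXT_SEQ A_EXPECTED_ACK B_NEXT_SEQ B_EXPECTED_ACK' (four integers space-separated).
Answer: 320 7091 7091 148

Derivation:
After event 0: A_seq=100 A_ack=7091 B_seq=7091 B_ack=100
After event 1: A_seq=148 A_ack=7091 B_seq=7091 B_ack=148
After event 2: A_seq=257 A_ack=7091 B_seq=7091 B_ack=148
After event 3: A_seq=277 A_ack=7091 B_seq=7091 B_ack=148
After event 4: A_seq=309 A_ack=7091 B_seq=7091 B_ack=148
After event 5: A_seq=320 A_ack=7091 B_seq=7091 B_ack=148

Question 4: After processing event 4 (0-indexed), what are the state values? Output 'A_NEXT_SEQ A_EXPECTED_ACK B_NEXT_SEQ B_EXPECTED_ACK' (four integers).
After event 0: A_seq=100 A_ack=7091 B_seq=7091 B_ack=100
After event 1: A_seq=148 A_ack=7091 B_seq=7091 B_ack=148
After event 2: A_seq=257 A_ack=7091 B_seq=7091 B_ack=148
After event 3: A_seq=277 A_ack=7091 B_seq=7091 B_ack=148
After event 4: A_seq=309 A_ack=7091 B_seq=7091 B_ack=148

309 7091 7091 148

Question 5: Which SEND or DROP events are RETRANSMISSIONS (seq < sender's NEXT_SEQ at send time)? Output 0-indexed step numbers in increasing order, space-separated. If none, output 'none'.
Step 0: SEND seq=7000 -> fresh
Step 1: SEND seq=100 -> fresh
Step 2: DROP seq=148 -> fresh
Step 3: SEND seq=257 -> fresh
Step 4: SEND seq=277 -> fresh
Step 5: SEND seq=309 -> fresh

Answer: none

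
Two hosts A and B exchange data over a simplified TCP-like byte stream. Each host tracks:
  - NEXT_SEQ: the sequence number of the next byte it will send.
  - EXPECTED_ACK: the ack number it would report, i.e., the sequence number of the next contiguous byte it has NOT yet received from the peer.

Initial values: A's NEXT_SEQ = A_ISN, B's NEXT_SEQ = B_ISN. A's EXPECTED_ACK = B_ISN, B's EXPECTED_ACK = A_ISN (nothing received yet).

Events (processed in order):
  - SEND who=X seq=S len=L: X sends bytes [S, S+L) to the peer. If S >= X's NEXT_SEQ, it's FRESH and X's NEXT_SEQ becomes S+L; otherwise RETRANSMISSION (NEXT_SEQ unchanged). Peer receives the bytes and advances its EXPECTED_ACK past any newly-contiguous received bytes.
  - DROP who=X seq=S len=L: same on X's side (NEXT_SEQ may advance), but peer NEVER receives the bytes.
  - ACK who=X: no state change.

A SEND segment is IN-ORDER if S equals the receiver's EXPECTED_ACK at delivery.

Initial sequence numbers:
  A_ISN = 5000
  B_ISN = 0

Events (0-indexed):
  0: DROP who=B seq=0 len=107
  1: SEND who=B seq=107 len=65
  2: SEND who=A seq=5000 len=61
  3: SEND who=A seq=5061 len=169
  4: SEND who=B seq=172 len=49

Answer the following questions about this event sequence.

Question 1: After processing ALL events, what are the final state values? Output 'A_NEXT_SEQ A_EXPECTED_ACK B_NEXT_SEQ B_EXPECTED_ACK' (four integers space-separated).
Answer: 5230 0 221 5230

Derivation:
After event 0: A_seq=5000 A_ack=0 B_seq=107 B_ack=5000
After event 1: A_seq=5000 A_ack=0 B_seq=172 B_ack=5000
After event 2: A_seq=5061 A_ack=0 B_seq=172 B_ack=5061
After event 3: A_seq=5230 A_ack=0 B_seq=172 B_ack=5230
After event 4: A_seq=5230 A_ack=0 B_seq=221 B_ack=5230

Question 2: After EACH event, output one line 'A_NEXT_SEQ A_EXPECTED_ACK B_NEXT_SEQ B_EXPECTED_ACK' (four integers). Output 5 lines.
5000 0 107 5000
5000 0 172 5000
5061 0 172 5061
5230 0 172 5230
5230 0 221 5230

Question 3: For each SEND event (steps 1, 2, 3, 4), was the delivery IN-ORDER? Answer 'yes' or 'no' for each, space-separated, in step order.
Answer: no yes yes no

Derivation:
Step 1: SEND seq=107 -> out-of-order
Step 2: SEND seq=5000 -> in-order
Step 3: SEND seq=5061 -> in-order
Step 4: SEND seq=172 -> out-of-order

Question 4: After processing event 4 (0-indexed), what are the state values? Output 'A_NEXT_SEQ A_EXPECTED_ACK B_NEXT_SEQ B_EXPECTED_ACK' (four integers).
After event 0: A_seq=5000 A_ack=0 B_seq=107 B_ack=5000
After event 1: A_seq=5000 A_ack=0 B_seq=172 B_ack=5000
After event 2: A_seq=5061 A_ack=0 B_seq=172 B_ack=5061
After event 3: A_seq=5230 A_ack=0 B_seq=172 B_ack=5230
After event 4: A_seq=5230 A_ack=0 B_seq=221 B_ack=5230

5230 0 221 5230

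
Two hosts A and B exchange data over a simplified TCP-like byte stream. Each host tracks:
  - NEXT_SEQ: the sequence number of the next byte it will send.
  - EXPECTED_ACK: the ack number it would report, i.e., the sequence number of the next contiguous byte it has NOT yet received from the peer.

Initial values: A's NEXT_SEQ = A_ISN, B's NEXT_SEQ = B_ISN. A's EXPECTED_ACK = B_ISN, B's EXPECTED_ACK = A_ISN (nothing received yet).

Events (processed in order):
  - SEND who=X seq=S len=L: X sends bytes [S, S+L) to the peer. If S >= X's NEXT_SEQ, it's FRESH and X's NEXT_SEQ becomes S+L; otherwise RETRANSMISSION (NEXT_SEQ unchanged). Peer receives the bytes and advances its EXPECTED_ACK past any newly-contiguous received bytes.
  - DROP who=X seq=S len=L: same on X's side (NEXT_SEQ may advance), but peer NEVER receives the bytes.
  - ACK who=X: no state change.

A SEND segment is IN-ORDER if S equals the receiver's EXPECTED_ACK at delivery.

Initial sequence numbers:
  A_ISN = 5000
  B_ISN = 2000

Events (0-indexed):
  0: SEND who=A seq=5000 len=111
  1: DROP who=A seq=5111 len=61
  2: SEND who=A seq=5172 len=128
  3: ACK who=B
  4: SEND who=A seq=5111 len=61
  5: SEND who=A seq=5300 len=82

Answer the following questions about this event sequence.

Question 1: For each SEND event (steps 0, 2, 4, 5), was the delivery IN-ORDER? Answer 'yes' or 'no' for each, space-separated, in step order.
Step 0: SEND seq=5000 -> in-order
Step 2: SEND seq=5172 -> out-of-order
Step 4: SEND seq=5111 -> in-order
Step 5: SEND seq=5300 -> in-order

Answer: yes no yes yes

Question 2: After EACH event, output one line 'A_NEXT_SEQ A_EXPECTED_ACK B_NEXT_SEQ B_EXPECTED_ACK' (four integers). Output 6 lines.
5111 2000 2000 5111
5172 2000 2000 5111
5300 2000 2000 5111
5300 2000 2000 5111
5300 2000 2000 5300
5382 2000 2000 5382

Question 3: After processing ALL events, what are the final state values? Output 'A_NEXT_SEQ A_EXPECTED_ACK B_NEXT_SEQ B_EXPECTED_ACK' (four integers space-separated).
After event 0: A_seq=5111 A_ack=2000 B_seq=2000 B_ack=5111
After event 1: A_seq=5172 A_ack=2000 B_seq=2000 B_ack=5111
After event 2: A_seq=5300 A_ack=2000 B_seq=2000 B_ack=5111
After event 3: A_seq=5300 A_ack=2000 B_seq=2000 B_ack=5111
After event 4: A_seq=5300 A_ack=2000 B_seq=2000 B_ack=5300
After event 5: A_seq=5382 A_ack=2000 B_seq=2000 B_ack=5382

Answer: 5382 2000 2000 5382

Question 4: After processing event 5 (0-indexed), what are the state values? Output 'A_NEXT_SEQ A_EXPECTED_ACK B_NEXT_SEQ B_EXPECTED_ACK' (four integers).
After event 0: A_seq=5111 A_ack=2000 B_seq=2000 B_ack=5111
After event 1: A_seq=5172 A_ack=2000 B_seq=2000 B_ack=5111
After event 2: A_seq=5300 A_ack=2000 B_seq=2000 B_ack=5111
After event 3: A_seq=5300 A_ack=2000 B_seq=2000 B_ack=5111
After event 4: A_seq=5300 A_ack=2000 B_seq=2000 B_ack=5300
After event 5: A_seq=5382 A_ack=2000 B_seq=2000 B_ack=5382

5382 2000 2000 5382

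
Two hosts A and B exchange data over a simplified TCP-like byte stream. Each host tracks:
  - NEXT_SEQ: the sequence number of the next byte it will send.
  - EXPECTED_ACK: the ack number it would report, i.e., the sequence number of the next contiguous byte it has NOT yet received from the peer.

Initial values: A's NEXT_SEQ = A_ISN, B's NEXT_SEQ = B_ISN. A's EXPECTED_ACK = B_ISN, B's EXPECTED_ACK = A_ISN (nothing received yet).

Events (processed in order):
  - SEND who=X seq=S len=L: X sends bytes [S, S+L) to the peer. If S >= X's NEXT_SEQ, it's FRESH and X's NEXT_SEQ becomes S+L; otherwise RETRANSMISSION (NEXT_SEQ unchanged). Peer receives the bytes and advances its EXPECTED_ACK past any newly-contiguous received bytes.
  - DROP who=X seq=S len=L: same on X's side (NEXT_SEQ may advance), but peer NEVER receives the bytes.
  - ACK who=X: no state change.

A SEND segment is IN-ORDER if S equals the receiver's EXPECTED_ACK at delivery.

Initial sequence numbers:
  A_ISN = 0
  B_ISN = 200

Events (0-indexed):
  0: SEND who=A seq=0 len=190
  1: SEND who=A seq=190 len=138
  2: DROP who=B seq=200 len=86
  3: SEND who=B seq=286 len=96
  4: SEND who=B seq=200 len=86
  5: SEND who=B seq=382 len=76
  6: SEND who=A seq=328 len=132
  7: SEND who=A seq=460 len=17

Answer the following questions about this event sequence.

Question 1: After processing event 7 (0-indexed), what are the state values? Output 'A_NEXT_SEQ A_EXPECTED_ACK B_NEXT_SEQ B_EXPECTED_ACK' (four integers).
After event 0: A_seq=190 A_ack=200 B_seq=200 B_ack=190
After event 1: A_seq=328 A_ack=200 B_seq=200 B_ack=328
After event 2: A_seq=328 A_ack=200 B_seq=286 B_ack=328
After event 3: A_seq=328 A_ack=200 B_seq=382 B_ack=328
After event 4: A_seq=328 A_ack=382 B_seq=382 B_ack=328
After event 5: A_seq=328 A_ack=458 B_seq=458 B_ack=328
After event 6: A_seq=460 A_ack=458 B_seq=458 B_ack=460
After event 7: A_seq=477 A_ack=458 B_seq=458 B_ack=477

477 458 458 477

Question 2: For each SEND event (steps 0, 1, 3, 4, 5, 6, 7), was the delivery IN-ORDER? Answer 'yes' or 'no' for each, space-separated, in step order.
Answer: yes yes no yes yes yes yes

Derivation:
Step 0: SEND seq=0 -> in-order
Step 1: SEND seq=190 -> in-order
Step 3: SEND seq=286 -> out-of-order
Step 4: SEND seq=200 -> in-order
Step 5: SEND seq=382 -> in-order
Step 6: SEND seq=328 -> in-order
Step 7: SEND seq=460 -> in-order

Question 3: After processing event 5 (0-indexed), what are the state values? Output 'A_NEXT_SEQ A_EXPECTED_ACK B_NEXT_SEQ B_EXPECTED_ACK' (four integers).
After event 0: A_seq=190 A_ack=200 B_seq=200 B_ack=190
After event 1: A_seq=328 A_ack=200 B_seq=200 B_ack=328
After event 2: A_seq=328 A_ack=200 B_seq=286 B_ack=328
After event 3: A_seq=328 A_ack=200 B_seq=382 B_ack=328
After event 4: A_seq=328 A_ack=382 B_seq=382 B_ack=328
After event 5: A_seq=328 A_ack=458 B_seq=458 B_ack=328

328 458 458 328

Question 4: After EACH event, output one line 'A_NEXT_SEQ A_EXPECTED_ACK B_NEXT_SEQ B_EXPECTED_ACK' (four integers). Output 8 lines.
190 200 200 190
328 200 200 328
328 200 286 328
328 200 382 328
328 382 382 328
328 458 458 328
460 458 458 460
477 458 458 477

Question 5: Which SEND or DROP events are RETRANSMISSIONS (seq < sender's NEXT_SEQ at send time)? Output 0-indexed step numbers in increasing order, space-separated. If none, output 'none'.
Answer: 4

Derivation:
Step 0: SEND seq=0 -> fresh
Step 1: SEND seq=190 -> fresh
Step 2: DROP seq=200 -> fresh
Step 3: SEND seq=286 -> fresh
Step 4: SEND seq=200 -> retransmit
Step 5: SEND seq=382 -> fresh
Step 6: SEND seq=328 -> fresh
Step 7: SEND seq=460 -> fresh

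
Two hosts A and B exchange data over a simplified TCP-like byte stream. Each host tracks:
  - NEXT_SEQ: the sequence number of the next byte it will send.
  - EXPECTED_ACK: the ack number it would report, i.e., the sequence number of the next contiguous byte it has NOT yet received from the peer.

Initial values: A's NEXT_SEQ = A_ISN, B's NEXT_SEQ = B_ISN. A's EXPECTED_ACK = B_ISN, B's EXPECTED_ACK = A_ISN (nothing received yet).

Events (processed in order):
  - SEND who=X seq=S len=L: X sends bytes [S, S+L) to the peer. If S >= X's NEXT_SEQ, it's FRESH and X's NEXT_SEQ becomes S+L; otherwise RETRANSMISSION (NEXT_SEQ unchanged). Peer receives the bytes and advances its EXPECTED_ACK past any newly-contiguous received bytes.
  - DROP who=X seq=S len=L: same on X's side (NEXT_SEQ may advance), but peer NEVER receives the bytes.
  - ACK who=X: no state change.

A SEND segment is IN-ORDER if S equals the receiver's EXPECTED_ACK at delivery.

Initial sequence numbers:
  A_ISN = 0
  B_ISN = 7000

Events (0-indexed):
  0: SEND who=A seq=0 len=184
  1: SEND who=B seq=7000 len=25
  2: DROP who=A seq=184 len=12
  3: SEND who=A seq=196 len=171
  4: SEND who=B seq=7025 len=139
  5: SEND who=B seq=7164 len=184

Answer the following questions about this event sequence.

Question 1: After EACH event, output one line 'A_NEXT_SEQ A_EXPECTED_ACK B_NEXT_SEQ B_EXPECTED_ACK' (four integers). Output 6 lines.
184 7000 7000 184
184 7025 7025 184
196 7025 7025 184
367 7025 7025 184
367 7164 7164 184
367 7348 7348 184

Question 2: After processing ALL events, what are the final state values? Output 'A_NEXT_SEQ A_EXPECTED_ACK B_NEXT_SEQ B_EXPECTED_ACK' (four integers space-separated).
Answer: 367 7348 7348 184

Derivation:
After event 0: A_seq=184 A_ack=7000 B_seq=7000 B_ack=184
After event 1: A_seq=184 A_ack=7025 B_seq=7025 B_ack=184
After event 2: A_seq=196 A_ack=7025 B_seq=7025 B_ack=184
After event 3: A_seq=367 A_ack=7025 B_seq=7025 B_ack=184
After event 4: A_seq=367 A_ack=7164 B_seq=7164 B_ack=184
After event 5: A_seq=367 A_ack=7348 B_seq=7348 B_ack=184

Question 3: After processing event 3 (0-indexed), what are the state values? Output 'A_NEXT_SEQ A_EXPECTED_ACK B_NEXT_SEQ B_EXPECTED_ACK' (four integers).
After event 0: A_seq=184 A_ack=7000 B_seq=7000 B_ack=184
After event 1: A_seq=184 A_ack=7025 B_seq=7025 B_ack=184
After event 2: A_seq=196 A_ack=7025 B_seq=7025 B_ack=184
After event 3: A_seq=367 A_ack=7025 B_seq=7025 B_ack=184

367 7025 7025 184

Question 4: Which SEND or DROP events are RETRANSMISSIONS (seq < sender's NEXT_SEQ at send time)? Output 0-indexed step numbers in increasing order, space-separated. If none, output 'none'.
Step 0: SEND seq=0 -> fresh
Step 1: SEND seq=7000 -> fresh
Step 2: DROP seq=184 -> fresh
Step 3: SEND seq=196 -> fresh
Step 4: SEND seq=7025 -> fresh
Step 5: SEND seq=7164 -> fresh

Answer: none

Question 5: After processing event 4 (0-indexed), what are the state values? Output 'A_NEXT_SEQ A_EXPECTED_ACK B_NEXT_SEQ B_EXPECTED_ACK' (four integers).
After event 0: A_seq=184 A_ack=7000 B_seq=7000 B_ack=184
After event 1: A_seq=184 A_ack=7025 B_seq=7025 B_ack=184
After event 2: A_seq=196 A_ack=7025 B_seq=7025 B_ack=184
After event 3: A_seq=367 A_ack=7025 B_seq=7025 B_ack=184
After event 4: A_seq=367 A_ack=7164 B_seq=7164 B_ack=184

367 7164 7164 184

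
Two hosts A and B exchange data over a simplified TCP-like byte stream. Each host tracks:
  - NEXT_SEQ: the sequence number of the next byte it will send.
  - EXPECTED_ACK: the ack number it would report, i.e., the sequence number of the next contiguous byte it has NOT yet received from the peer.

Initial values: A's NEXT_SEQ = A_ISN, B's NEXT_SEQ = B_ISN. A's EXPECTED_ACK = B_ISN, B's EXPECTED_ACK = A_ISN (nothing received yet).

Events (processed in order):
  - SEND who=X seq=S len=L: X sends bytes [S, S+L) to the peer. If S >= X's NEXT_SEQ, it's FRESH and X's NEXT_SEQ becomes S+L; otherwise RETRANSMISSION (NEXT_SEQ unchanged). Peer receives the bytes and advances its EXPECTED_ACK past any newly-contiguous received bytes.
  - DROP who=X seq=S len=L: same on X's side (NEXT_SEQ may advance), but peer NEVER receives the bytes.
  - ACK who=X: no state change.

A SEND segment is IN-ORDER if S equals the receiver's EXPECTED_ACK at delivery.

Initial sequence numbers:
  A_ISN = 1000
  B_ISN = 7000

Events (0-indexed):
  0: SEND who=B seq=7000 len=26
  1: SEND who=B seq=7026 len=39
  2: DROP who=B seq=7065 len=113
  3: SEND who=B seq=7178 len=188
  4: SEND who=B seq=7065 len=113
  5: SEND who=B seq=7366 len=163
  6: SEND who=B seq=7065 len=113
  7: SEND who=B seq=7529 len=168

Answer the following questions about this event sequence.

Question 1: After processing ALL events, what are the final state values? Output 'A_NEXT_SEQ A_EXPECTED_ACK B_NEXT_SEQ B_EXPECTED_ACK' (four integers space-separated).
After event 0: A_seq=1000 A_ack=7026 B_seq=7026 B_ack=1000
After event 1: A_seq=1000 A_ack=7065 B_seq=7065 B_ack=1000
After event 2: A_seq=1000 A_ack=7065 B_seq=7178 B_ack=1000
After event 3: A_seq=1000 A_ack=7065 B_seq=7366 B_ack=1000
After event 4: A_seq=1000 A_ack=7366 B_seq=7366 B_ack=1000
After event 5: A_seq=1000 A_ack=7529 B_seq=7529 B_ack=1000
After event 6: A_seq=1000 A_ack=7529 B_seq=7529 B_ack=1000
After event 7: A_seq=1000 A_ack=7697 B_seq=7697 B_ack=1000

Answer: 1000 7697 7697 1000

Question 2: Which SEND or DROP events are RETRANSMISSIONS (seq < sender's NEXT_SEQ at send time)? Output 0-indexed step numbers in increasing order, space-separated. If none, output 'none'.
Step 0: SEND seq=7000 -> fresh
Step 1: SEND seq=7026 -> fresh
Step 2: DROP seq=7065 -> fresh
Step 3: SEND seq=7178 -> fresh
Step 4: SEND seq=7065 -> retransmit
Step 5: SEND seq=7366 -> fresh
Step 6: SEND seq=7065 -> retransmit
Step 7: SEND seq=7529 -> fresh

Answer: 4 6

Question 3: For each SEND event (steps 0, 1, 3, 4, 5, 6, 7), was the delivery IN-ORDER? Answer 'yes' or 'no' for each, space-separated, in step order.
Answer: yes yes no yes yes no yes

Derivation:
Step 0: SEND seq=7000 -> in-order
Step 1: SEND seq=7026 -> in-order
Step 3: SEND seq=7178 -> out-of-order
Step 4: SEND seq=7065 -> in-order
Step 5: SEND seq=7366 -> in-order
Step 6: SEND seq=7065 -> out-of-order
Step 7: SEND seq=7529 -> in-order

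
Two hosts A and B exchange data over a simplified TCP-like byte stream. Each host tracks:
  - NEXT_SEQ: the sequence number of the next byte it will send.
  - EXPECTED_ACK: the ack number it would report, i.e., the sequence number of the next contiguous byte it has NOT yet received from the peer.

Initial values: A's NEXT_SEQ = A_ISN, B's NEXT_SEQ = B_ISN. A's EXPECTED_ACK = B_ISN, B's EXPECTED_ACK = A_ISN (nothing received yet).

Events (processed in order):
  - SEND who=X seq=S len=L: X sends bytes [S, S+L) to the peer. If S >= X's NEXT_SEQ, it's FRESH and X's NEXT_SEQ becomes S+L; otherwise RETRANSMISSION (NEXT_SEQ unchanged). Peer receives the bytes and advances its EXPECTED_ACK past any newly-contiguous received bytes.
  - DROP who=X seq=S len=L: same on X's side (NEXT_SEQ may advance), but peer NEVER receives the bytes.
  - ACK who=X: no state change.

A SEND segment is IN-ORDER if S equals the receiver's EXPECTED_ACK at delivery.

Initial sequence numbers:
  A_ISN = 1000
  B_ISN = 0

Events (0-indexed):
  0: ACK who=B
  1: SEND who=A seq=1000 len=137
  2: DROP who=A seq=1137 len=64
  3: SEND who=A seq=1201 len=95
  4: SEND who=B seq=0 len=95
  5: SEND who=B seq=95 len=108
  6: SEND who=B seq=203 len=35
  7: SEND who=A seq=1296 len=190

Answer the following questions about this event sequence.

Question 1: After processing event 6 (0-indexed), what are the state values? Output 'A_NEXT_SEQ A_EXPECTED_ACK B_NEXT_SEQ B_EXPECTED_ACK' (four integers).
After event 0: A_seq=1000 A_ack=0 B_seq=0 B_ack=1000
After event 1: A_seq=1137 A_ack=0 B_seq=0 B_ack=1137
After event 2: A_seq=1201 A_ack=0 B_seq=0 B_ack=1137
After event 3: A_seq=1296 A_ack=0 B_seq=0 B_ack=1137
After event 4: A_seq=1296 A_ack=95 B_seq=95 B_ack=1137
After event 5: A_seq=1296 A_ack=203 B_seq=203 B_ack=1137
After event 6: A_seq=1296 A_ack=238 B_seq=238 B_ack=1137

1296 238 238 1137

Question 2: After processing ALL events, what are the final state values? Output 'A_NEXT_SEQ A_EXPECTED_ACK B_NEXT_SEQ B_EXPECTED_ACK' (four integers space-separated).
Answer: 1486 238 238 1137

Derivation:
After event 0: A_seq=1000 A_ack=0 B_seq=0 B_ack=1000
After event 1: A_seq=1137 A_ack=0 B_seq=0 B_ack=1137
After event 2: A_seq=1201 A_ack=0 B_seq=0 B_ack=1137
After event 3: A_seq=1296 A_ack=0 B_seq=0 B_ack=1137
After event 4: A_seq=1296 A_ack=95 B_seq=95 B_ack=1137
After event 5: A_seq=1296 A_ack=203 B_seq=203 B_ack=1137
After event 6: A_seq=1296 A_ack=238 B_seq=238 B_ack=1137
After event 7: A_seq=1486 A_ack=238 B_seq=238 B_ack=1137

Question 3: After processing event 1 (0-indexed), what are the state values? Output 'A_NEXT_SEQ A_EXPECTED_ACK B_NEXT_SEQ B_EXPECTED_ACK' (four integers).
After event 0: A_seq=1000 A_ack=0 B_seq=0 B_ack=1000
After event 1: A_seq=1137 A_ack=0 B_seq=0 B_ack=1137

1137 0 0 1137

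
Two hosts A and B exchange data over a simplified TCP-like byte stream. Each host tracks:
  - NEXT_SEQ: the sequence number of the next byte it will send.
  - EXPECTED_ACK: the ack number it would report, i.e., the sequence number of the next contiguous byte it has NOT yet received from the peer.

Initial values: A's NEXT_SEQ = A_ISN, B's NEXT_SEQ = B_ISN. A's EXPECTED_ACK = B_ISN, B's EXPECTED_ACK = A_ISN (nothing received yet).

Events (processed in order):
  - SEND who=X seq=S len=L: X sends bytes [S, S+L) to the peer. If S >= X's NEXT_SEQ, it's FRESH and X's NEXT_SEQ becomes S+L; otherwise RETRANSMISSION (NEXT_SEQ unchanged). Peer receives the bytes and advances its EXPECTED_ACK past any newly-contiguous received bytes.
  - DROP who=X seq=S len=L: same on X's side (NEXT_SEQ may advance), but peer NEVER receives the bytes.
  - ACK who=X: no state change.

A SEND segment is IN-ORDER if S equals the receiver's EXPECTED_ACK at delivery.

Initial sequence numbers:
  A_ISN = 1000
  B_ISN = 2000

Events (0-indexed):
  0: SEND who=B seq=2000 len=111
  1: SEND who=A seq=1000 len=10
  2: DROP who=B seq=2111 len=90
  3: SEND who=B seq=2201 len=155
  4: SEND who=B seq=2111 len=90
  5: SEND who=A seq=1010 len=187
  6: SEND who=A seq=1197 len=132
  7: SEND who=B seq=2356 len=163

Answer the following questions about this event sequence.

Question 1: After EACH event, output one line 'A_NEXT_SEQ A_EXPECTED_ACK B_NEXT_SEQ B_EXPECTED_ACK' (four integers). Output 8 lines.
1000 2111 2111 1000
1010 2111 2111 1010
1010 2111 2201 1010
1010 2111 2356 1010
1010 2356 2356 1010
1197 2356 2356 1197
1329 2356 2356 1329
1329 2519 2519 1329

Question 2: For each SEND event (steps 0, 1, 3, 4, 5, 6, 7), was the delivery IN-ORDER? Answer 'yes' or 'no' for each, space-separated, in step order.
Step 0: SEND seq=2000 -> in-order
Step 1: SEND seq=1000 -> in-order
Step 3: SEND seq=2201 -> out-of-order
Step 4: SEND seq=2111 -> in-order
Step 5: SEND seq=1010 -> in-order
Step 6: SEND seq=1197 -> in-order
Step 7: SEND seq=2356 -> in-order

Answer: yes yes no yes yes yes yes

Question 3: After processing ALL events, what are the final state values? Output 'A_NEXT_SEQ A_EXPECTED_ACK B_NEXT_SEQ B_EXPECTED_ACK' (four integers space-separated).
After event 0: A_seq=1000 A_ack=2111 B_seq=2111 B_ack=1000
After event 1: A_seq=1010 A_ack=2111 B_seq=2111 B_ack=1010
After event 2: A_seq=1010 A_ack=2111 B_seq=2201 B_ack=1010
After event 3: A_seq=1010 A_ack=2111 B_seq=2356 B_ack=1010
After event 4: A_seq=1010 A_ack=2356 B_seq=2356 B_ack=1010
After event 5: A_seq=1197 A_ack=2356 B_seq=2356 B_ack=1197
After event 6: A_seq=1329 A_ack=2356 B_seq=2356 B_ack=1329
After event 7: A_seq=1329 A_ack=2519 B_seq=2519 B_ack=1329

Answer: 1329 2519 2519 1329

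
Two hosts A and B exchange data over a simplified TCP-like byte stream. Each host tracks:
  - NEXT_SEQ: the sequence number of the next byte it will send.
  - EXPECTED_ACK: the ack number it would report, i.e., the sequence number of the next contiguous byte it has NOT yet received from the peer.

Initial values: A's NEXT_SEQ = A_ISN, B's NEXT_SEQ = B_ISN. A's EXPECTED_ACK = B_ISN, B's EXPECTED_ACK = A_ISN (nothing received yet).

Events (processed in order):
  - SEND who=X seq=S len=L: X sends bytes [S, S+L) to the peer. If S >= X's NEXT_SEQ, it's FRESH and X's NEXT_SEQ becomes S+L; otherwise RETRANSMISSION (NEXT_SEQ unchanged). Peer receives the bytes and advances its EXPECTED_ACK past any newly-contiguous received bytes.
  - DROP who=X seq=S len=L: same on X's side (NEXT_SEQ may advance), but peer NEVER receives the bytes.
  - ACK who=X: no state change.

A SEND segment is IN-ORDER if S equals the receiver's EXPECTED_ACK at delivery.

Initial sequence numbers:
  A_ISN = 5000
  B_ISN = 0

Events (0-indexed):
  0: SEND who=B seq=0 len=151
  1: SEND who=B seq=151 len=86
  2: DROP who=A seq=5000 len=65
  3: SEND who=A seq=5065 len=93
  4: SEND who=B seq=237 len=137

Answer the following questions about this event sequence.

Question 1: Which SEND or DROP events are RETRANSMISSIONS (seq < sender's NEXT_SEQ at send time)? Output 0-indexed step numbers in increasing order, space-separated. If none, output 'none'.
Answer: none

Derivation:
Step 0: SEND seq=0 -> fresh
Step 1: SEND seq=151 -> fresh
Step 2: DROP seq=5000 -> fresh
Step 3: SEND seq=5065 -> fresh
Step 4: SEND seq=237 -> fresh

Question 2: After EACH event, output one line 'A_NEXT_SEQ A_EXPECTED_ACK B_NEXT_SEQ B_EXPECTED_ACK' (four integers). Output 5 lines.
5000 151 151 5000
5000 237 237 5000
5065 237 237 5000
5158 237 237 5000
5158 374 374 5000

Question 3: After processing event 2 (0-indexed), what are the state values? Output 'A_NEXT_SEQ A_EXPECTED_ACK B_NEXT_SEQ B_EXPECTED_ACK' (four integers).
After event 0: A_seq=5000 A_ack=151 B_seq=151 B_ack=5000
After event 1: A_seq=5000 A_ack=237 B_seq=237 B_ack=5000
After event 2: A_seq=5065 A_ack=237 B_seq=237 B_ack=5000

5065 237 237 5000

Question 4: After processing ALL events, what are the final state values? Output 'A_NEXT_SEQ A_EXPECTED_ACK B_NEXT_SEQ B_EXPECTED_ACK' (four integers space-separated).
After event 0: A_seq=5000 A_ack=151 B_seq=151 B_ack=5000
After event 1: A_seq=5000 A_ack=237 B_seq=237 B_ack=5000
After event 2: A_seq=5065 A_ack=237 B_seq=237 B_ack=5000
After event 3: A_seq=5158 A_ack=237 B_seq=237 B_ack=5000
After event 4: A_seq=5158 A_ack=374 B_seq=374 B_ack=5000

Answer: 5158 374 374 5000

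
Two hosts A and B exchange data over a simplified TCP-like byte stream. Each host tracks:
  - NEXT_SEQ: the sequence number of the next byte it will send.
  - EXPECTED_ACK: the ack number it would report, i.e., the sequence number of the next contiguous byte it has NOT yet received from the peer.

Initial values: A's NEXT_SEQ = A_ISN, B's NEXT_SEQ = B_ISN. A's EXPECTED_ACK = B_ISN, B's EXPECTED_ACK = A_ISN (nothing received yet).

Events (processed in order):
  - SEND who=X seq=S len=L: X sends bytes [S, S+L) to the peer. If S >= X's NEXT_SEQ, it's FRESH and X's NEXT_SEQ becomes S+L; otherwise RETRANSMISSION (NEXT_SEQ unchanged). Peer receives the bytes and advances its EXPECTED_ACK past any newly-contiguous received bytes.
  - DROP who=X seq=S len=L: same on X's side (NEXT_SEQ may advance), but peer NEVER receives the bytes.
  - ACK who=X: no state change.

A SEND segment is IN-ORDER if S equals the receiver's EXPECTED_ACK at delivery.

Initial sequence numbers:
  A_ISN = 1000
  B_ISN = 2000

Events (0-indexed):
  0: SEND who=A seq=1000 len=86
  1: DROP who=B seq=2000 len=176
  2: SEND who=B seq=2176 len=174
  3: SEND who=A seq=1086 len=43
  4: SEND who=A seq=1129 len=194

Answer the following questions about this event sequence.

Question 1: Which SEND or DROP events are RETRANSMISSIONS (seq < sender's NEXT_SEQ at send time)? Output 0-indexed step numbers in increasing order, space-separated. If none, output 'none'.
Step 0: SEND seq=1000 -> fresh
Step 1: DROP seq=2000 -> fresh
Step 2: SEND seq=2176 -> fresh
Step 3: SEND seq=1086 -> fresh
Step 4: SEND seq=1129 -> fresh

Answer: none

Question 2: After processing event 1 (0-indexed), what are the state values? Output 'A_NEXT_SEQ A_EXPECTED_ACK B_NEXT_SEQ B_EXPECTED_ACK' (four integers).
After event 0: A_seq=1086 A_ack=2000 B_seq=2000 B_ack=1086
After event 1: A_seq=1086 A_ack=2000 B_seq=2176 B_ack=1086

1086 2000 2176 1086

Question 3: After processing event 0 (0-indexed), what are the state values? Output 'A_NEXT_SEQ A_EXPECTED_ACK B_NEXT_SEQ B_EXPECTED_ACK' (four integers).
After event 0: A_seq=1086 A_ack=2000 B_seq=2000 B_ack=1086

1086 2000 2000 1086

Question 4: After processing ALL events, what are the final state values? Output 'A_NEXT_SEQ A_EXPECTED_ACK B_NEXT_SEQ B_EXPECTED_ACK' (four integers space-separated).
Answer: 1323 2000 2350 1323

Derivation:
After event 0: A_seq=1086 A_ack=2000 B_seq=2000 B_ack=1086
After event 1: A_seq=1086 A_ack=2000 B_seq=2176 B_ack=1086
After event 2: A_seq=1086 A_ack=2000 B_seq=2350 B_ack=1086
After event 3: A_seq=1129 A_ack=2000 B_seq=2350 B_ack=1129
After event 4: A_seq=1323 A_ack=2000 B_seq=2350 B_ack=1323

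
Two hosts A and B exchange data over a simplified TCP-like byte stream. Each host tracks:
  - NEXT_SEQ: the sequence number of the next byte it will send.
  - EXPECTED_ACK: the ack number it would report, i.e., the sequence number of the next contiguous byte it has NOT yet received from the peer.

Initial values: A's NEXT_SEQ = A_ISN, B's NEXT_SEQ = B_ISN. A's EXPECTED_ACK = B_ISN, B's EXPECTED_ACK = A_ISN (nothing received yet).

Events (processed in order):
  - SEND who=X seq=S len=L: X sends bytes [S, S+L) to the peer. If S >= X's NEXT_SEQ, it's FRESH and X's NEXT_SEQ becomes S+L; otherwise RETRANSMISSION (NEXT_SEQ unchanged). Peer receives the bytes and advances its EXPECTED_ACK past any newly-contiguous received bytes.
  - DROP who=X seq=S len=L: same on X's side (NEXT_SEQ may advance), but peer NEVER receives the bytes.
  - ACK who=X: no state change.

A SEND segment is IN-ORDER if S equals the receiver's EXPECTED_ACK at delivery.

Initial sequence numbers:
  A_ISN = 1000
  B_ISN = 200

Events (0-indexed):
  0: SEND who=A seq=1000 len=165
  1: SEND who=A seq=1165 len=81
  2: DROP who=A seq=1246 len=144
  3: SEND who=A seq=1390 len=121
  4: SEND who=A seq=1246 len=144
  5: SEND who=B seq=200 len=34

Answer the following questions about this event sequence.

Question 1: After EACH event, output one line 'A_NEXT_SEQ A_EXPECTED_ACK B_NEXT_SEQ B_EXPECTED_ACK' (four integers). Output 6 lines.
1165 200 200 1165
1246 200 200 1246
1390 200 200 1246
1511 200 200 1246
1511 200 200 1511
1511 234 234 1511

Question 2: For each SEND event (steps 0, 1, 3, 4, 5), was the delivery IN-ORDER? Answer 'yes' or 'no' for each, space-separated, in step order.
Step 0: SEND seq=1000 -> in-order
Step 1: SEND seq=1165 -> in-order
Step 3: SEND seq=1390 -> out-of-order
Step 4: SEND seq=1246 -> in-order
Step 5: SEND seq=200 -> in-order

Answer: yes yes no yes yes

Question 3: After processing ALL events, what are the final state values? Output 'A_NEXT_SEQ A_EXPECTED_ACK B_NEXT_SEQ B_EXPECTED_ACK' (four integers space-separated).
Answer: 1511 234 234 1511

Derivation:
After event 0: A_seq=1165 A_ack=200 B_seq=200 B_ack=1165
After event 1: A_seq=1246 A_ack=200 B_seq=200 B_ack=1246
After event 2: A_seq=1390 A_ack=200 B_seq=200 B_ack=1246
After event 3: A_seq=1511 A_ack=200 B_seq=200 B_ack=1246
After event 4: A_seq=1511 A_ack=200 B_seq=200 B_ack=1511
After event 5: A_seq=1511 A_ack=234 B_seq=234 B_ack=1511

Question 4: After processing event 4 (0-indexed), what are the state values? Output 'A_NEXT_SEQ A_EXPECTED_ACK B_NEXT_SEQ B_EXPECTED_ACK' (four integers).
After event 0: A_seq=1165 A_ack=200 B_seq=200 B_ack=1165
After event 1: A_seq=1246 A_ack=200 B_seq=200 B_ack=1246
After event 2: A_seq=1390 A_ack=200 B_seq=200 B_ack=1246
After event 3: A_seq=1511 A_ack=200 B_seq=200 B_ack=1246
After event 4: A_seq=1511 A_ack=200 B_seq=200 B_ack=1511

1511 200 200 1511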